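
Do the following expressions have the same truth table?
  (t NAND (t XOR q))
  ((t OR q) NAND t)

No. Counterexample: with q=1, t=1, Expression 1 = 1 but Expression 2 = 0.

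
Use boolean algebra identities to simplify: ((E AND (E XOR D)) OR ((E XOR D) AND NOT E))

By distribution ((E AND v) OR (E AND NOT v) = E):
= (E XOR D)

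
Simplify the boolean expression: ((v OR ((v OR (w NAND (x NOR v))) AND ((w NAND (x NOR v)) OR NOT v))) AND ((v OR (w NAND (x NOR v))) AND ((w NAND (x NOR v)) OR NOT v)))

By absorption (E AND (E OR v) = E) then distribution ((E OR v) AND (E OR NOT v) = E):
= (w NAND (x NOR v))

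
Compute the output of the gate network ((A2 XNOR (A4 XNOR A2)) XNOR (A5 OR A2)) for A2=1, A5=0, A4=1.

Substituting: ((1 XNOR (1 XNOR 1)) XNOR (0 OR 1))
= 1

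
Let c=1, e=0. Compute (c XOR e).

Substituting: (1 XOR 0)
= 1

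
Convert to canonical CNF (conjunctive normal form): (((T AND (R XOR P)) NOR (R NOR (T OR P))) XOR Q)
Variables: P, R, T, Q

(P OR R OR T OR Q) AND (P OR R OR NOT T OR NOT Q) AND (P OR NOT R OR T OR NOT Q) AND (P OR NOT R OR NOT T OR Q) AND (NOT P OR R OR T OR NOT Q) AND (NOT P OR R OR NOT T OR Q) AND (NOT P OR NOT R OR T OR NOT Q) AND (NOT P OR NOT R OR NOT T OR NOT Q)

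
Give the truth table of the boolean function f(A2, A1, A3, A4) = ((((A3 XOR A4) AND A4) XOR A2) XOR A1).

A2 | A1 | A3 | A4 | Output
--------------------------
0 | 0 | 0 | 0 | 0
0 | 0 | 0 | 1 | 1
0 | 0 | 1 | 0 | 0
0 | 0 | 1 | 1 | 0
0 | 1 | 0 | 0 | 1
0 | 1 | 0 | 1 | 0
0 | 1 | 1 | 0 | 1
0 | 1 | 1 | 1 | 1
1 | 0 | 0 | 0 | 1
1 | 0 | 0 | 1 | 0
1 | 0 | 1 | 0 | 1
1 | 0 | 1 | 1 | 1
1 | 1 | 0 | 0 | 0
1 | 1 | 0 | 1 | 1
1 | 1 | 1 | 0 | 0
1 | 1 | 1 | 1 | 0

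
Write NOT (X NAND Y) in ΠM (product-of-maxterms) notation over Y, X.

ΠM(0, 1, 2) = (Y OR X) AND (Y OR NOT X) AND (NOT Y OR X)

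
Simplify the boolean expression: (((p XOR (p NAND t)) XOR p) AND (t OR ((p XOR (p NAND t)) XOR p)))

By absorption (E AND (E OR v) = E) then XOR self-cancellation ((E XOR v) XOR v = E):
= (p NAND t)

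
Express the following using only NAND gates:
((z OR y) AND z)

((((z NAND z) NAND (y NAND y)) NAND z) NAND (((z NAND z) NAND (y NAND y)) NAND z))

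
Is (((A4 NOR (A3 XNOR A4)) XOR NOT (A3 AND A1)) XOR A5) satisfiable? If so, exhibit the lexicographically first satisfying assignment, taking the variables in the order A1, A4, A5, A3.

A1=0, A4=0, A5=0, A3=0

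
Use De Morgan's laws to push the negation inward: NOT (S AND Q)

NOT S OR NOT Q
De Morgan's: NOT(AND of terms) = OR of negations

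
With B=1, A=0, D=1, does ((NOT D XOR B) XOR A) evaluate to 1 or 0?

Substituting: ((NOT 1 XOR 1) XOR 0)
= 1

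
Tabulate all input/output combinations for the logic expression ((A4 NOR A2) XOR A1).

A2 | A1 | A4 | Output
---------------------
0 | 0 | 0 | 1
0 | 0 | 1 | 0
0 | 1 | 0 | 0
0 | 1 | 1 | 1
1 | 0 | 0 | 0
1 | 0 | 1 | 0
1 | 1 | 0 | 1
1 | 1 | 1 | 1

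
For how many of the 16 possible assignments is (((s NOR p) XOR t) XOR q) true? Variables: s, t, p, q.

Satisfying assignments: (0,0,0,0), (0,0,1,1), (0,1,0,1), (0,1,1,0), (1,0,0,1), (1,0,1,1), (1,1,0,0), (1,1,1,0)
Count: 8 out of 16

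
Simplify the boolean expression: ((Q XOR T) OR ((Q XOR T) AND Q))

By absorption (E OR (E AND v) = E):
= (Q XOR T)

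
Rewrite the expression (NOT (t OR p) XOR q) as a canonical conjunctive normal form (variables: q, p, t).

(q OR p OR NOT t) AND (q OR NOT p OR t) AND (q OR NOT p OR NOT t) AND (NOT q OR p OR t)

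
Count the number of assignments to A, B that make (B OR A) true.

Satisfying assignments: (0,1), (1,0), (1,1)
Count: 3 out of 4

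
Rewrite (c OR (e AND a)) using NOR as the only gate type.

((c NOR ((e NOR e) NOR (a NOR a))) NOR (c NOR ((e NOR e) NOR (a NOR a))))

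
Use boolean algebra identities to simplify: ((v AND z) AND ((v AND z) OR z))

By absorption (E AND (E OR v) = E):
= (v AND z)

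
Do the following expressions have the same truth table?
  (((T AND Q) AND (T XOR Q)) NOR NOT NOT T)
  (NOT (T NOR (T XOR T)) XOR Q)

No. Counterexample: with Q=0, T=0, Expression 1 = 1 but Expression 2 = 0.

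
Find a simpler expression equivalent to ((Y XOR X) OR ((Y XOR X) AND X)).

By absorption (E OR (E AND v) = E):
= (Y XOR X)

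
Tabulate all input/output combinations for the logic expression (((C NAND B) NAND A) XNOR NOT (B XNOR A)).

A | C | B | Output
------------------
0 | 0 | 0 | 0
0 | 0 | 1 | 1
0 | 1 | 0 | 0
0 | 1 | 1 | 1
1 | 0 | 0 | 0
1 | 0 | 1 | 1
1 | 1 | 0 | 0
1 | 1 | 1 | 0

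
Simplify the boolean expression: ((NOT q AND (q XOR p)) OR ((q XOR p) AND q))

By distribution ((E AND v) OR (E AND NOT v) = E):
= (q XOR p)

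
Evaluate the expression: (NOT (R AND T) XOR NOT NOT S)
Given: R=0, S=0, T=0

Substituting: (NOT (0 AND 0) XOR NOT NOT 0)
= 1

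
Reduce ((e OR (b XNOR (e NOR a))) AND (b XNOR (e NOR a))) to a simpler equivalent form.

By absorption (E AND (E OR v) = E):
= (b XNOR (e NOR a))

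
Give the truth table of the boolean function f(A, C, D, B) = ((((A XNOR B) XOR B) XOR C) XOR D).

A | C | D | B | Output
----------------------
0 | 0 | 0 | 0 | 1
0 | 0 | 0 | 1 | 1
0 | 0 | 1 | 0 | 0
0 | 0 | 1 | 1 | 0
0 | 1 | 0 | 0 | 0
0 | 1 | 0 | 1 | 0
0 | 1 | 1 | 0 | 1
0 | 1 | 1 | 1 | 1
1 | 0 | 0 | 0 | 0
1 | 0 | 0 | 1 | 0
1 | 0 | 1 | 0 | 1
1 | 0 | 1 | 1 | 1
1 | 1 | 0 | 0 | 1
1 | 1 | 0 | 1 | 1
1 | 1 | 1 | 0 | 0
1 | 1 | 1 | 1 | 0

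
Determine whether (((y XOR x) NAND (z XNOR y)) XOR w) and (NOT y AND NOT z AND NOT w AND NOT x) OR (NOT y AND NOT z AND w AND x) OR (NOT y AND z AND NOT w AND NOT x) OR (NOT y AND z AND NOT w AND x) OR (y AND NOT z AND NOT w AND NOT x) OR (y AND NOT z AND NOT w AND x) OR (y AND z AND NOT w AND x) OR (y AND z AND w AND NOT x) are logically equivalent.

Yes, they are equivalent — the two output columns agree on all 16 assignments:
y | z | w | x | Expression 1 | Expression 2
-------------------------------------------
0 | 0 | 0 | 0 | 1 | 1
0 | 0 | 0 | 1 | 0 | 0
0 | 0 | 1 | 0 | 0 | 0
0 | 0 | 1 | 1 | 1 | 1
0 | 1 | 0 | 0 | 1 | 1
0 | 1 | 0 | 1 | 1 | 1
0 | 1 | 1 | 0 | 0 | 0
0 | 1 | 1 | 1 | 0 | 0
1 | 0 | 0 | 0 | 1 | 1
1 | 0 | 0 | 1 | 1 | 1
1 | 0 | 1 | 0 | 0 | 0
1 | 0 | 1 | 1 | 0 | 0
1 | 1 | 0 | 0 | 0 | 0
1 | 1 | 0 | 1 | 1 | 1
1 | 1 | 1 | 0 | 1 | 1
1 | 1 | 1 | 1 | 0 | 0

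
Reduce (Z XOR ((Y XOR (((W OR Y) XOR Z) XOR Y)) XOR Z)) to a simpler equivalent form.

By XOR self-cancellation ((E XOR v) XOR v = E) then XOR self-cancellation ((E XOR v) XOR v = E):
= ((W OR Y) XOR Z)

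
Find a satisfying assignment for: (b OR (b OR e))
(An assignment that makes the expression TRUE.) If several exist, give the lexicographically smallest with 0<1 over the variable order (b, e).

b=0, e=1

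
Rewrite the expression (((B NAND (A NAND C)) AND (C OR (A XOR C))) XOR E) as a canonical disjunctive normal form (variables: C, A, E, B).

(NOT C AND NOT A AND E AND NOT B) OR (NOT C AND NOT A AND E AND B) OR (NOT C AND A AND NOT E AND NOT B) OR (NOT C AND A AND E AND B) OR (C AND NOT A AND NOT E AND NOT B) OR (C AND NOT A AND E AND B) OR (C AND A AND NOT E AND NOT B) OR (C AND A AND NOT E AND B)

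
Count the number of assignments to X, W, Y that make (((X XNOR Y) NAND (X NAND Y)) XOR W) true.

Satisfying assignments: (0,0,1), (0,1,0), (1,0,0), (1,0,1)
Count: 4 out of 8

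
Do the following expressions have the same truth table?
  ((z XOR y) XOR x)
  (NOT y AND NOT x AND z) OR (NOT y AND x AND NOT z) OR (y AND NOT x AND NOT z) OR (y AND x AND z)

Yes, they are equivalent — the two output columns agree on all 8 assignments:
y | x | z | Expression 1 | Expression 2
---------------------------------------
0 | 0 | 0 | 0 | 0
0 | 0 | 1 | 1 | 1
0 | 1 | 0 | 1 | 1
0 | 1 | 1 | 0 | 0
1 | 0 | 0 | 1 | 1
1 | 0 | 1 | 0 | 0
1 | 1 | 0 | 0 | 0
1 | 1 | 1 | 1 | 1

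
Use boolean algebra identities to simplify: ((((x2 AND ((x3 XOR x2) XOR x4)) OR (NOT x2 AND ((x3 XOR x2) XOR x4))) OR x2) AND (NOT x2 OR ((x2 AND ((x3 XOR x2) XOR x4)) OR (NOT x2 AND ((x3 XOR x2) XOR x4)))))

By distribution ((E OR v) AND (E OR NOT v) = E) then distribution ((E AND v) OR (E AND NOT v) = E):
= ((x3 XOR x2) XOR x4)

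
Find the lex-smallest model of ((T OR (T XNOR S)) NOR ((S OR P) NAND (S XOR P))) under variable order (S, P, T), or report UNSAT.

S=1, P=0, T=0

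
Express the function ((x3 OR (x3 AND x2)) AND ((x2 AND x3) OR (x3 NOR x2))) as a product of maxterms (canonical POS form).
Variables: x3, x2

ΠM(0, 1, 2) = (x3 OR x2) AND (x3 OR NOT x2) AND (NOT x3 OR x2)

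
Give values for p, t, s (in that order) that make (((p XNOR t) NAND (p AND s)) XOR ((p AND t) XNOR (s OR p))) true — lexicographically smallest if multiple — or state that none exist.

p=0, t=0, s=1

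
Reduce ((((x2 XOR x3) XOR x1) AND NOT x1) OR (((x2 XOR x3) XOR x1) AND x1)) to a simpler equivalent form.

By distribution ((E AND v) OR (E AND NOT v) = E):
= ((x2 XOR x3) XOR x1)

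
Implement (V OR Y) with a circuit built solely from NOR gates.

((V NOR Y) NOR (V NOR Y))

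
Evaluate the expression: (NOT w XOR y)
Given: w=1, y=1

Substituting: (NOT 1 XOR 1)
= 1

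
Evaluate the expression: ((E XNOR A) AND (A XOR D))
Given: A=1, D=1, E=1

Substituting: ((1 XNOR 1) AND (1 XOR 1))
= 0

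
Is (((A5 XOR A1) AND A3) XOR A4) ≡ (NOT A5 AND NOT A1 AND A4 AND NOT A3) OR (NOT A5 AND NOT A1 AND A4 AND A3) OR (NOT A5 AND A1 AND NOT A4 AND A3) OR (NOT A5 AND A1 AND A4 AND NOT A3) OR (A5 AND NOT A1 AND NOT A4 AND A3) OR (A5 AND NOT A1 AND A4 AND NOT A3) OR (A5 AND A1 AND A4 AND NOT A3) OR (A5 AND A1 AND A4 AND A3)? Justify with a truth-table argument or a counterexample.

Yes, they are equivalent — the two output columns agree on all 16 assignments:
A5 | A1 | A4 | A3 | Expression 1 | Expression 2
-----------------------------------------------
0 | 0 | 0 | 0 | 0 | 0
0 | 0 | 0 | 1 | 0 | 0
0 | 0 | 1 | 0 | 1 | 1
0 | 0 | 1 | 1 | 1 | 1
0 | 1 | 0 | 0 | 0 | 0
0 | 1 | 0 | 1 | 1 | 1
0 | 1 | 1 | 0 | 1 | 1
0 | 1 | 1 | 1 | 0 | 0
1 | 0 | 0 | 0 | 0 | 0
1 | 0 | 0 | 1 | 1 | 1
1 | 0 | 1 | 0 | 1 | 1
1 | 0 | 1 | 1 | 0 | 0
1 | 1 | 0 | 0 | 0 | 0
1 | 1 | 0 | 1 | 0 | 0
1 | 1 | 1 | 0 | 1 | 1
1 | 1 | 1 | 1 | 1 | 1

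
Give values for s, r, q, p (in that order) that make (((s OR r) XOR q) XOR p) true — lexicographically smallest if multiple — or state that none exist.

s=0, r=0, q=0, p=1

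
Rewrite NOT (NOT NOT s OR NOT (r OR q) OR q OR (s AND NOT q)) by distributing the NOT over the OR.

NOT s AND (r OR q) AND NOT q AND NOT (s AND NOT q)
De Morgan's: NOT(OR of terms) = AND of negations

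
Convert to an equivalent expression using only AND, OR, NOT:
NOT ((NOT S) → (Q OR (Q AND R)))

(NOT S) AND NOT (Q OR (Q AND R))
(Negated implication: NOT(A → B) = A AND NOT B)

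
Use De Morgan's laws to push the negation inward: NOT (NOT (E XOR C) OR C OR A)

(E XOR C) AND NOT C AND NOT A
De Morgan's: NOT(OR of terms) = AND of negations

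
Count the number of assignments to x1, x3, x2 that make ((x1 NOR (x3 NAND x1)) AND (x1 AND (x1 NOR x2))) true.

No assignment satisfies the expression.
Count: 0 out of 8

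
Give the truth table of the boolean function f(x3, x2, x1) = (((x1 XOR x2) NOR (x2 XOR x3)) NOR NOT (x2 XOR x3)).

x3 | x2 | x1 | Output
---------------------
0 | 0 | 0 | 0
0 | 0 | 1 | 0
0 | 1 | 0 | 1
0 | 1 | 1 | 1
1 | 0 | 0 | 1
1 | 0 | 1 | 1
1 | 1 | 0 | 0
1 | 1 | 1 | 0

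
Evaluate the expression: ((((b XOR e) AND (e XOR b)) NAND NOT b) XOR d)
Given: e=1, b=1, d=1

Substituting: ((((1 XOR 1) AND (1 XOR 1)) NAND NOT 1) XOR 1)
= 0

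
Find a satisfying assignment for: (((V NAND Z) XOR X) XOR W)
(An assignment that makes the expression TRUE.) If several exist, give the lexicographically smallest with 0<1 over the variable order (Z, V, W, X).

Z=0, V=0, W=0, X=0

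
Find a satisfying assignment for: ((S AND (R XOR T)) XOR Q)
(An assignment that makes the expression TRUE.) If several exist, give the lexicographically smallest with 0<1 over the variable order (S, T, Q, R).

S=0, T=0, Q=1, R=0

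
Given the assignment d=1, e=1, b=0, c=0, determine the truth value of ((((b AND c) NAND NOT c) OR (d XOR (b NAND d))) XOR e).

Substituting: ((((0 AND 0) NAND NOT 0) OR (1 XOR (0 NAND 1))) XOR 1)
= 0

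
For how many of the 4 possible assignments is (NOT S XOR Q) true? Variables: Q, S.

Satisfying assignments: (0,0), (1,1)
Count: 2 out of 4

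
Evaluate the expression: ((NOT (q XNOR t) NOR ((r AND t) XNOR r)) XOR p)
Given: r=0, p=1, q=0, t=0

Substituting: ((NOT (0 XNOR 0) NOR ((0 AND 0) XNOR 0)) XOR 1)
= 1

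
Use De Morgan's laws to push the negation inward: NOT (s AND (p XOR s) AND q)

NOT s OR NOT (p XOR s) OR NOT q
De Morgan's: NOT(AND of terms) = OR of negations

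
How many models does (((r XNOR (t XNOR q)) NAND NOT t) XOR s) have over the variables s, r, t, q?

Satisfying assignments: (0,0,0,0), (0,0,1,0), (0,0,1,1), (0,1,0,1), (0,1,1,0), (0,1,1,1), (1,0,0,1), (1,1,0,0)
Count: 8 out of 16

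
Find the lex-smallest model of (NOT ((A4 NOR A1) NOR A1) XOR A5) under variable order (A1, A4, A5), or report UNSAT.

A1=0, A4=0, A5=0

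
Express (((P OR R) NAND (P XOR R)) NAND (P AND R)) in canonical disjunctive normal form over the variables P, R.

(NOT P AND NOT R) OR (NOT P AND R) OR (P AND NOT R)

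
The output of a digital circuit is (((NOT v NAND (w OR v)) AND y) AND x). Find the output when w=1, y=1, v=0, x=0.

Substituting: (((NOT 0 NAND (1 OR 0)) AND 1) AND 0)
= 0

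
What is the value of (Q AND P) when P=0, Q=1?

Substituting: (1 AND 0)
= 0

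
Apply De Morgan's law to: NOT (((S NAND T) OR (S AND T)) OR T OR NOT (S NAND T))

NOT ((S NAND T) OR (S AND T)) AND NOT T AND (S NAND T)
De Morgan's: NOT(OR of terms) = AND of negations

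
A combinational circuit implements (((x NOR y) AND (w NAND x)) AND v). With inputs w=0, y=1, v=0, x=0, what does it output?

Substituting: (((0 NOR 1) AND (0 NAND 0)) AND 0)
= 0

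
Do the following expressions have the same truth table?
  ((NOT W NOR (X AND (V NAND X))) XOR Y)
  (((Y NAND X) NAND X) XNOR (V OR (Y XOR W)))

No. Counterexample: with V=0, W=0, Y=0, X=1, Expression 1 = 0 but Expression 2 = 1.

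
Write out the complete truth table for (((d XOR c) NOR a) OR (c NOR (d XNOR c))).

a | d | c | Output
------------------
0 | 0 | 0 | 1
0 | 0 | 1 | 0
0 | 1 | 0 | 1
0 | 1 | 1 | 1
1 | 0 | 0 | 0
1 | 0 | 1 | 0
1 | 1 | 0 | 1
1 | 1 | 1 | 0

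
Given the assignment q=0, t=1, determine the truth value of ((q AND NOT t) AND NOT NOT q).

Substituting: ((0 AND NOT 1) AND NOT NOT 0)
= 0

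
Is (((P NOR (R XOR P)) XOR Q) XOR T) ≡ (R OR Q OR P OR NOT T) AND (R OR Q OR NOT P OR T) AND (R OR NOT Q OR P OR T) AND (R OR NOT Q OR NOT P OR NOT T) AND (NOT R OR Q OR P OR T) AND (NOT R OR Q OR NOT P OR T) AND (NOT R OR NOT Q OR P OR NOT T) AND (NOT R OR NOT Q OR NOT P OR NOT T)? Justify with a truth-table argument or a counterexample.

Yes, they are equivalent — the two output columns agree on all 16 assignments:
R | Q | P | T | Expression 1 | Expression 2
-------------------------------------------
0 | 0 | 0 | 0 | 1 | 1
0 | 0 | 0 | 1 | 0 | 0
0 | 0 | 1 | 0 | 0 | 0
0 | 0 | 1 | 1 | 1 | 1
0 | 1 | 0 | 0 | 0 | 0
0 | 1 | 0 | 1 | 1 | 1
0 | 1 | 1 | 0 | 1 | 1
0 | 1 | 1 | 1 | 0 | 0
1 | 0 | 0 | 0 | 0 | 0
1 | 0 | 0 | 1 | 1 | 1
1 | 0 | 1 | 0 | 0 | 0
1 | 0 | 1 | 1 | 1 | 1
1 | 1 | 0 | 0 | 1 | 1
1 | 1 | 0 | 1 | 0 | 0
1 | 1 | 1 | 0 | 1 | 1
1 | 1 | 1 | 1 | 0 | 0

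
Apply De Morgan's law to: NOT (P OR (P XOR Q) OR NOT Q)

NOT P AND NOT (P XOR Q) AND Q
De Morgan's: NOT(OR of terms) = AND of negations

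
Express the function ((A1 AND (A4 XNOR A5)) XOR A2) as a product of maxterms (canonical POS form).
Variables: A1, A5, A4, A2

ΠM(0, 2, 4, 6, 9, 10, 12, 15) = (A1 OR A5 OR A4 OR A2) AND (A1 OR A5 OR NOT A4 OR A2) AND (A1 OR NOT A5 OR A4 OR A2) AND (A1 OR NOT A5 OR NOT A4 OR A2) AND (NOT A1 OR A5 OR A4 OR NOT A2) AND (NOT A1 OR A5 OR NOT A4 OR A2) AND (NOT A1 OR NOT A5 OR A4 OR A2) AND (NOT A1 OR NOT A5 OR NOT A4 OR NOT A2)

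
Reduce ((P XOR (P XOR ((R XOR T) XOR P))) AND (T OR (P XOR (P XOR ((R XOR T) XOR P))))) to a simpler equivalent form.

By absorption (E AND (E OR v) = E) then XOR self-cancellation ((E XOR v) XOR v = E):
= ((R XOR T) XOR P)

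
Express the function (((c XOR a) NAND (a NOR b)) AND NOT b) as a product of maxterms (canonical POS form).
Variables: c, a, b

ΠM(1, 3, 4, 5, 7) = (c OR a OR NOT b) AND (c OR NOT a OR NOT b) AND (NOT c OR a OR b) AND (NOT c OR a OR NOT b) AND (NOT c OR NOT a OR NOT b)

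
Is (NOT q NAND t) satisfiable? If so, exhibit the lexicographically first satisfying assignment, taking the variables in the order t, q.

t=0, q=0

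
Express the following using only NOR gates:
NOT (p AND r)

(((p NOR p) NOR (r NOR r)) NOR ((p NOR p) NOR (r NOR r)))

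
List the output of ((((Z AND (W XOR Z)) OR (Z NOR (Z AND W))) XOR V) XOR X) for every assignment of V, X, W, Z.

V | X | W | Z | Output
----------------------
0 | 0 | 0 | 0 | 1
0 | 0 | 0 | 1 | 1
0 | 0 | 1 | 0 | 1
0 | 0 | 1 | 1 | 0
0 | 1 | 0 | 0 | 0
0 | 1 | 0 | 1 | 0
0 | 1 | 1 | 0 | 0
0 | 1 | 1 | 1 | 1
1 | 0 | 0 | 0 | 0
1 | 0 | 0 | 1 | 0
1 | 0 | 1 | 0 | 0
1 | 0 | 1 | 1 | 1
1 | 1 | 0 | 0 | 1
1 | 1 | 0 | 1 | 1
1 | 1 | 1 | 0 | 1
1 | 1 | 1 | 1 | 0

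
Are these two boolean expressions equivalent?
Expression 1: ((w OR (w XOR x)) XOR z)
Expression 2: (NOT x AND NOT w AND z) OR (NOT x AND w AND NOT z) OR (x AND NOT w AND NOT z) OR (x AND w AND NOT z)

Yes, they are equivalent — the two output columns agree on all 8 assignments:
x | w | z | Expression 1 | Expression 2
---------------------------------------
0 | 0 | 0 | 0 | 0
0 | 0 | 1 | 1 | 1
0 | 1 | 0 | 1 | 1
0 | 1 | 1 | 0 | 0
1 | 0 | 0 | 1 | 1
1 | 0 | 1 | 0 | 0
1 | 1 | 0 | 1 | 1
1 | 1 | 1 | 0 | 0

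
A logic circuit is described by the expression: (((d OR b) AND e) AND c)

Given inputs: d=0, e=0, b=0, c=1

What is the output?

Substituting: (((0 OR 0) AND 0) AND 1)
= 0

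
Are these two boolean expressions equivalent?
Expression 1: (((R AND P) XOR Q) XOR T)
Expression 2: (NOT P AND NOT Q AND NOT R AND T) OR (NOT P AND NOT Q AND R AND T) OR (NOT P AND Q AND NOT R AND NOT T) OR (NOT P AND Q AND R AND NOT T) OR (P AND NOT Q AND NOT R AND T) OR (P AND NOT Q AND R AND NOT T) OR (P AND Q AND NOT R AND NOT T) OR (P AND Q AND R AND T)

Yes, they are equivalent — the two output columns agree on all 16 assignments:
P | Q | R | T | Expression 1 | Expression 2
-------------------------------------------
0 | 0 | 0 | 0 | 0 | 0
0 | 0 | 0 | 1 | 1 | 1
0 | 0 | 1 | 0 | 0 | 0
0 | 0 | 1 | 1 | 1 | 1
0 | 1 | 0 | 0 | 1 | 1
0 | 1 | 0 | 1 | 0 | 0
0 | 1 | 1 | 0 | 1 | 1
0 | 1 | 1 | 1 | 0 | 0
1 | 0 | 0 | 0 | 0 | 0
1 | 0 | 0 | 1 | 1 | 1
1 | 0 | 1 | 0 | 1 | 1
1 | 0 | 1 | 1 | 0 | 0
1 | 1 | 0 | 0 | 1 | 1
1 | 1 | 0 | 1 | 0 | 0
1 | 1 | 1 | 0 | 0 | 0
1 | 1 | 1 | 1 | 1 | 1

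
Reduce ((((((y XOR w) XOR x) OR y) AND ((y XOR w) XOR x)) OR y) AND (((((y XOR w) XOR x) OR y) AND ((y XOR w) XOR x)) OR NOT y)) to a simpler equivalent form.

By distribution ((E OR v) AND (E OR NOT v) = E) then absorption (E AND (E OR v) = E):
= ((y XOR w) XOR x)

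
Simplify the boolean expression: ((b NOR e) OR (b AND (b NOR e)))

By absorption (E OR (E AND v) = E):
= (b NOR e)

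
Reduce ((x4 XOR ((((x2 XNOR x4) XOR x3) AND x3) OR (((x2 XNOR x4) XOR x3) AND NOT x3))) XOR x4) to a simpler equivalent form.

By XOR self-cancellation ((E XOR v) XOR v = E) then distribution ((E AND v) OR (E AND NOT v) = E):
= ((x2 XNOR x4) XOR x3)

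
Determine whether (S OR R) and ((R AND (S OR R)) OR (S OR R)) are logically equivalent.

Yes, they are equivalent — the two output columns agree on all 4 assignments:
S | R | Expression 1 | Expression 2
-----------------------------------
0 | 0 | 0 | 0
0 | 1 | 1 | 1
1 | 0 | 1 | 1
1 | 1 | 1 | 1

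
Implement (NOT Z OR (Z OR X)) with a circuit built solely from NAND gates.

(((Z NAND Z) NAND (Z NAND Z)) NAND (((Z NAND Z) NAND (X NAND X)) NAND ((Z NAND Z) NAND (X NAND X))))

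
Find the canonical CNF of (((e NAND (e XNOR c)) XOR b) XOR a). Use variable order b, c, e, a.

(b OR c OR e OR NOT a) AND (b OR c OR NOT e OR NOT a) AND (b OR NOT c OR e OR NOT a) AND (b OR NOT c OR NOT e OR a) AND (NOT b OR c OR e OR a) AND (NOT b OR c OR NOT e OR a) AND (NOT b OR NOT c OR e OR a) AND (NOT b OR NOT c OR NOT e OR NOT a)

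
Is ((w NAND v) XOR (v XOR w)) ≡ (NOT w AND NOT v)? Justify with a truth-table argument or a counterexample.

Yes, they are equivalent — the two output columns agree on all 4 assignments:
w | v | Expression 1 | Expression 2
-----------------------------------
0 | 0 | 1 | 1
0 | 1 | 0 | 0
1 | 0 | 0 | 0
1 | 1 | 0 | 0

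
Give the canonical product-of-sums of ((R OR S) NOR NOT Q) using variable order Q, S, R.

ΠM(0, 1, 2, 3, 5, 6, 7) = (Q OR S OR R) AND (Q OR S OR NOT R) AND (Q OR NOT S OR R) AND (Q OR NOT S OR NOT R) AND (NOT Q OR S OR NOT R) AND (NOT Q OR NOT S OR R) AND (NOT Q OR NOT S OR NOT R)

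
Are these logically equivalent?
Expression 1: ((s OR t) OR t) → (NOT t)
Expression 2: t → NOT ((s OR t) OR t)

Yes, Contrapositive is always equivalent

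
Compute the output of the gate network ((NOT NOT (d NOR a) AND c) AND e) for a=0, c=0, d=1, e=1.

Substituting: ((NOT NOT (1 NOR 0) AND 0) AND 1)
= 0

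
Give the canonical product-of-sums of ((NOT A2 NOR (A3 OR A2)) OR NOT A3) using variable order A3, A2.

ΠM(2, 3) = (NOT A3 OR A2) AND (NOT A3 OR NOT A2)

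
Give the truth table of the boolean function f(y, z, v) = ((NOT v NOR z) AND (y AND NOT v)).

y | z | v | Output
------------------
0 | 0 | 0 | 0
0 | 0 | 1 | 0
0 | 1 | 0 | 0
0 | 1 | 1 | 0
1 | 0 | 0 | 0
1 | 0 | 1 | 0
1 | 1 | 0 | 0
1 | 1 | 1 | 0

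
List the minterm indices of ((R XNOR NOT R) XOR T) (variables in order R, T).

Σm(1, 3) = (NOT R AND T) OR (R AND T)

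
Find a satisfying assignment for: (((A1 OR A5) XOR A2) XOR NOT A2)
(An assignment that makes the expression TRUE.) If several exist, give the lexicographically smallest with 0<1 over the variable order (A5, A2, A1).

A5=0, A2=0, A1=0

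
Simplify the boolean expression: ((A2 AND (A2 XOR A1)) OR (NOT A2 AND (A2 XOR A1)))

By distribution ((E AND v) OR (E AND NOT v) = E):
= (A2 XOR A1)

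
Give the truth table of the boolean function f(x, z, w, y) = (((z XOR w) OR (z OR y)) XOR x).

x | z | w | y | Output
----------------------
0 | 0 | 0 | 0 | 0
0 | 0 | 0 | 1 | 1
0 | 0 | 1 | 0 | 1
0 | 0 | 1 | 1 | 1
0 | 1 | 0 | 0 | 1
0 | 1 | 0 | 1 | 1
0 | 1 | 1 | 0 | 1
0 | 1 | 1 | 1 | 1
1 | 0 | 0 | 0 | 1
1 | 0 | 0 | 1 | 0
1 | 0 | 1 | 0 | 0
1 | 0 | 1 | 1 | 0
1 | 1 | 0 | 0 | 0
1 | 1 | 0 | 1 | 0
1 | 1 | 1 | 0 | 0
1 | 1 | 1 | 1 | 0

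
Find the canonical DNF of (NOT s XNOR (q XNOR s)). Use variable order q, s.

(NOT q AND NOT s) OR (NOT q AND s)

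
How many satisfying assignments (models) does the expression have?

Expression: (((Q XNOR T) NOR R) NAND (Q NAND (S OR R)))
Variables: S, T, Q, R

Satisfying assignments: (0,0,0,0), (0,0,0,1), (0,0,1,1), (0,1,0,1), (0,1,1,0), (0,1,1,1), (1,0,0,0), (1,0,0,1), (1,0,1,0), (1,0,1,1), (1,1,0,1), (1,1,1,0), (1,1,1,1)
Count: 13 out of 16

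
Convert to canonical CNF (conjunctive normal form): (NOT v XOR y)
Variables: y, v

(y OR NOT v) AND (NOT y OR v)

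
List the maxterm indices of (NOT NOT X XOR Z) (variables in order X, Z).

ΠM(0, 3) = (X OR Z) AND (NOT X OR NOT Z)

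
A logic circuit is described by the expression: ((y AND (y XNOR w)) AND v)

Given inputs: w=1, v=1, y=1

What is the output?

Substituting: ((1 AND (1 XNOR 1)) AND 1)
= 1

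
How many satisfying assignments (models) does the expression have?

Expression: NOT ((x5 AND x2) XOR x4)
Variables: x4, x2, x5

Satisfying assignments: (0,0,0), (0,0,1), (0,1,0), (1,1,1)
Count: 4 out of 8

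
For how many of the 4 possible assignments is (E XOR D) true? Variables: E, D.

Satisfying assignments: (0,1), (1,0)
Count: 2 out of 4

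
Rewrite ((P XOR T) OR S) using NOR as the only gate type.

((((((P NOR T) NOR (P NOR T)) NOR ((P NOR T) NOR (P NOR T))) NOR ((((P NOR P) NOR (T NOR T)) NOR ((P NOR P) NOR (T NOR T))) NOR (((P NOR P) NOR (T NOR T)) NOR ((P NOR P) NOR (T NOR T))))) NOR S) NOR (((((P NOR T) NOR (P NOR T)) NOR ((P NOR T) NOR (P NOR T))) NOR ((((P NOR P) NOR (T NOR T)) NOR ((P NOR P) NOR (T NOR T))) NOR (((P NOR P) NOR (T NOR T)) NOR ((P NOR P) NOR (T NOR T))))) NOR S))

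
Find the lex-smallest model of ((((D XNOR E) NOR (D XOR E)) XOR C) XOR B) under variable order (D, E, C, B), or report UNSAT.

D=0, E=0, C=0, B=1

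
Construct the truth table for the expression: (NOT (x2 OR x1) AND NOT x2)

x1 | x2 | Output
----------------
0 | 0 | 1
0 | 1 | 0
1 | 0 | 0
1 | 1 | 0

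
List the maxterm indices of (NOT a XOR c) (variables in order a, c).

ΠM(1, 2) = (a OR NOT c) AND (NOT a OR c)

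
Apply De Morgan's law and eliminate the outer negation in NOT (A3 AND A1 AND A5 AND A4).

NOT A3 OR NOT A1 OR NOT A5 OR NOT A4
De Morgan's: NOT(AND of terms) = OR of negations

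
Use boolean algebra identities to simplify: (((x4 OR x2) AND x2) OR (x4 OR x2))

By absorption (E OR (E AND v) = E):
= (x4 OR x2)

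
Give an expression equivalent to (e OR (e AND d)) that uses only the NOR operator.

((e NOR ((e NOR e) NOR (d NOR d))) NOR (e NOR ((e NOR e) NOR (d NOR d))))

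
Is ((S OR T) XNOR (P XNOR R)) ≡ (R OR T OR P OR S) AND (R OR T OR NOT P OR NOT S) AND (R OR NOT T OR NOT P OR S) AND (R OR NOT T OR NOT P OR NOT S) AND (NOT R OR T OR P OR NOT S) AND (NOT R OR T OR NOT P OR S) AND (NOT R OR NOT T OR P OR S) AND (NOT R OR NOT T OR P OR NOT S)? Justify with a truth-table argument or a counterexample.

Yes, they are equivalent — the two output columns agree on all 16 assignments:
R | T | P | S | Expression 1 | Expression 2
-------------------------------------------
0 | 0 | 0 | 0 | 0 | 0
0 | 0 | 0 | 1 | 1 | 1
0 | 0 | 1 | 0 | 1 | 1
0 | 0 | 1 | 1 | 0 | 0
0 | 1 | 0 | 0 | 1 | 1
0 | 1 | 0 | 1 | 1 | 1
0 | 1 | 1 | 0 | 0 | 0
0 | 1 | 1 | 1 | 0 | 0
1 | 0 | 0 | 0 | 1 | 1
1 | 0 | 0 | 1 | 0 | 0
1 | 0 | 1 | 0 | 0 | 0
1 | 0 | 1 | 1 | 1 | 1
1 | 1 | 0 | 0 | 0 | 0
1 | 1 | 0 | 1 | 0 | 0
1 | 1 | 1 | 0 | 1 | 1
1 | 1 | 1 | 1 | 1 | 1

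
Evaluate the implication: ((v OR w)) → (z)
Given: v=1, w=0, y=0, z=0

Antecedent ((v OR w)) = 1; consequent (z) = 0.
1 → 0 = 0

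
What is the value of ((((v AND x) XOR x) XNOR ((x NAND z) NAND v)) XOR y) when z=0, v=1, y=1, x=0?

Substituting: ((((1 AND 0) XOR 0) XNOR ((0 NAND 0) NAND 1)) XOR 1)
= 0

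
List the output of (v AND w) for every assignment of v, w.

v | w | Output
--------------
0 | 0 | 0
0 | 1 | 0
1 | 0 | 0
1 | 1 | 1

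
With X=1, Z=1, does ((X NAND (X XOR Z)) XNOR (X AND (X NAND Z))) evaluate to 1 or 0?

Substituting: ((1 NAND (1 XOR 1)) XNOR (1 AND (1 NAND 1)))
= 0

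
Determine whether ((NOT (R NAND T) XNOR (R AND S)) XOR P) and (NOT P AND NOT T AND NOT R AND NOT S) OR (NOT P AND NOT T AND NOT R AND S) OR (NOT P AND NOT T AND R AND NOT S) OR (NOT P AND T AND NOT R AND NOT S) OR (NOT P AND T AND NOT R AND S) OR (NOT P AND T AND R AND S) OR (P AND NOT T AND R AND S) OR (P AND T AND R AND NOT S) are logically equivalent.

Yes, they are equivalent — the two output columns agree on all 16 assignments:
P | T | R | S | Expression 1 | Expression 2
-------------------------------------------
0 | 0 | 0 | 0 | 1 | 1
0 | 0 | 0 | 1 | 1 | 1
0 | 0 | 1 | 0 | 1 | 1
0 | 0 | 1 | 1 | 0 | 0
0 | 1 | 0 | 0 | 1 | 1
0 | 1 | 0 | 1 | 1 | 1
0 | 1 | 1 | 0 | 0 | 0
0 | 1 | 1 | 1 | 1 | 1
1 | 0 | 0 | 0 | 0 | 0
1 | 0 | 0 | 1 | 0 | 0
1 | 0 | 1 | 0 | 0 | 0
1 | 0 | 1 | 1 | 1 | 1
1 | 1 | 0 | 0 | 0 | 0
1 | 1 | 0 | 1 | 0 | 0
1 | 1 | 1 | 0 | 1 | 1
1 | 1 | 1 | 1 | 0 | 0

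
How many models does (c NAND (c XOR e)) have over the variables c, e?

Satisfying assignments: (0,0), (0,1), (1,1)
Count: 3 out of 4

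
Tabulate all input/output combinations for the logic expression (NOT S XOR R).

S | R | Output
--------------
0 | 0 | 1
0 | 1 | 0
1 | 0 | 0
1 | 1 | 1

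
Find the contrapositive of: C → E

Contrapositive: NOT E → NOT C
Note: A statement and its contrapositive are logically equivalent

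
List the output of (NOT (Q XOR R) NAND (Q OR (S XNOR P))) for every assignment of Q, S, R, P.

Q | S | R | P | Output
----------------------
0 | 0 | 0 | 0 | 0
0 | 0 | 0 | 1 | 1
0 | 0 | 1 | 0 | 1
0 | 0 | 1 | 1 | 1
0 | 1 | 0 | 0 | 1
0 | 1 | 0 | 1 | 0
0 | 1 | 1 | 0 | 1
0 | 1 | 1 | 1 | 1
1 | 0 | 0 | 0 | 1
1 | 0 | 0 | 1 | 1
1 | 0 | 1 | 0 | 0
1 | 0 | 1 | 1 | 0
1 | 1 | 0 | 0 | 1
1 | 1 | 0 | 1 | 1
1 | 1 | 1 | 0 | 0
1 | 1 | 1 | 1 | 0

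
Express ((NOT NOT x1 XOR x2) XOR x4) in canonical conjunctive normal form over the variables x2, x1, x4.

(x2 OR x1 OR x4) AND (x2 OR NOT x1 OR NOT x4) AND (NOT x2 OR x1 OR NOT x4) AND (NOT x2 OR NOT x1 OR x4)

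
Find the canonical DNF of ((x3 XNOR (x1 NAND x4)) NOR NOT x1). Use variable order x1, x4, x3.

(x1 AND NOT x4 AND NOT x3) OR (x1 AND x4 AND x3)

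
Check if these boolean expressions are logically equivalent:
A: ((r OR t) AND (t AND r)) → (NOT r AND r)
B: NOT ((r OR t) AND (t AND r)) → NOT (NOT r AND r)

No, Inverse is not equivalent to original (counterexample: r=1, t=1)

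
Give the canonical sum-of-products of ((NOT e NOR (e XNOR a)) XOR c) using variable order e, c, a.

Σm(2, 3, 4, 7) = (NOT e AND c AND NOT a) OR (NOT e AND c AND a) OR (e AND NOT c AND NOT a) OR (e AND c AND a)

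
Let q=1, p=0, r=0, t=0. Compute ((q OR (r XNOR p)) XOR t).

Substituting: ((1 OR (0 XNOR 0)) XOR 0)
= 1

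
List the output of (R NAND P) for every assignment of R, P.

R | P | Output
--------------
0 | 0 | 1
0 | 1 | 1
1 | 0 | 1
1 | 1 | 0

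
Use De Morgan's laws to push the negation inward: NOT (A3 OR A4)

NOT A3 AND NOT A4
De Morgan's: NOT(OR of terms) = AND of negations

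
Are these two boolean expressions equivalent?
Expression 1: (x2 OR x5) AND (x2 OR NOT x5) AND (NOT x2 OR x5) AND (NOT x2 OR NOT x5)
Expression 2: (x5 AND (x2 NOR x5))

Yes, they are equivalent — the two output columns agree on all 4 assignments:
x2 | x5 | Expression 1 | Expression 2
-------------------------------------
0 | 0 | 0 | 0
0 | 1 | 0 | 0
1 | 0 | 0 | 0
1 | 1 | 0 | 0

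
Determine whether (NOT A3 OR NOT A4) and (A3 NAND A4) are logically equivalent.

Yes, they are equivalent — the two output columns agree on all 4 assignments:
A3 | A4 | Expression 1 | Expression 2
-------------------------------------
0 | 0 | 1 | 1
0 | 1 | 1 | 1
1 | 0 | 1 | 1
1 | 1 | 0 | 0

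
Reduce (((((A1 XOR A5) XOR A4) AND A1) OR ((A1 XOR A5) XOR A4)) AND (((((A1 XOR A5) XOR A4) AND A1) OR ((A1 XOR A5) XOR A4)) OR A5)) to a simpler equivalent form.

By absorption (E AND (E OR v) = E) then absorption (E OR (E AND v) = E):
= ((A1 XOR A5) XOR A4)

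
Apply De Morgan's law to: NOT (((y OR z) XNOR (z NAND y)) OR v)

NOT ((y OR z) XNOR (z NAND y)) AND NOT v
De Morgan's: NOT(OR of terms) = AND of negations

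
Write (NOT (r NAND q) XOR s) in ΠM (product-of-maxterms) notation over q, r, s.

ΠM(0, 2, 4, 7) = (q OR r OR s) AND (q OR NOT r OR s) AND (NOT q OR r OR s) AND (NOT q OR NOT r OR NOT s)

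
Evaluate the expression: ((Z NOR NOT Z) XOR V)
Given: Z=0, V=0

Substituting: ((0 NOR NOT 0) XOR 0)
= 0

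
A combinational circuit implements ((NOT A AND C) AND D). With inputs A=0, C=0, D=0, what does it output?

Substituting: ((NOT 0 AND 0) AND 0)
= 0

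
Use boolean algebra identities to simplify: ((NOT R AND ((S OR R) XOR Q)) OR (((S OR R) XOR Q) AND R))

By distribution ((E AND v) OR (E AND NOT v) = E):
= ((S OR R) XOR Q)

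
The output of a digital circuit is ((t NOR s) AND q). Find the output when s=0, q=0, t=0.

Substituting: ((0 NOR 0) AND 0)
= 0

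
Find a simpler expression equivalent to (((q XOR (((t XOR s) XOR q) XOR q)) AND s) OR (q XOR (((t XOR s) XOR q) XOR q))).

By absorption (E OR (E AND v) = E) then XOR self-cancellation ((E XOR v) XOR v = E):
= ((t XOR s) XOR q)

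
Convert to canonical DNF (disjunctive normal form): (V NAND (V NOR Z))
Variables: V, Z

(NOT V AND NOT Z) OR (NOT V AND Z) OR (V AND NOT Z) OR (V AND Z)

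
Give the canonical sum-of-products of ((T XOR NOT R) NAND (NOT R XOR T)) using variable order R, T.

Σm(1, 2) = (NOT R AND T) OR (R AND NOT T)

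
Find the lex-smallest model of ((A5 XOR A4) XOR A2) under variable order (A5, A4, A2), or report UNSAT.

A5=0, A4=0, A2=1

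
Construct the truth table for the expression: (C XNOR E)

C | E | Output
--------------
0 | 0 | 1
0 | 1 | 0
1 | 0 | 0
1 | 1 | 1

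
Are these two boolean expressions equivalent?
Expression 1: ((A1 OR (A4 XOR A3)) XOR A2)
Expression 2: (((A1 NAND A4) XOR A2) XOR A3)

No. Counterexample: with A2=0, A3=0, A4=0, A1=0, Expression 1 = 0 but Expression 2 = 1.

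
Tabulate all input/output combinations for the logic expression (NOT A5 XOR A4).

A4 | A5 | Output
----------------
0 | 0 | 1
0 | 1 | 0
1 | 0 | 0
1 | 1 | 1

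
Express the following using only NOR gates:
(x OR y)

((x NOR y) NOR (x NOR y))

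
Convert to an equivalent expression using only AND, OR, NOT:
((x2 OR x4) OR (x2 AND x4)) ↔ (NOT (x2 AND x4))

(((x2 OR x4) OR (x2 AND x4)) AND (NOT (x2 AND x4))) OR (NOT ((x2 OR x4) OR (x2 AND x4)) AND (x2 AND x4))
(Biconditional = both true or both false)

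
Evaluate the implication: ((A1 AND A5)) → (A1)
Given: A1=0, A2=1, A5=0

Antecedent ((A1 AND A5)) = 0; consequent (A1) = 0.
0 → 0 = 1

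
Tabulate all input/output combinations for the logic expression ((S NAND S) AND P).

P | S | Output
--------------
0 | 0 | 0
0 | 1 | 0
1 | 0 | 1
1 | 1 | 0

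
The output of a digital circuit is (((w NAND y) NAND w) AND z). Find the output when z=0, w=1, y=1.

Substituting: (((1 NAND 1) NAND 1) AND 0)
= 0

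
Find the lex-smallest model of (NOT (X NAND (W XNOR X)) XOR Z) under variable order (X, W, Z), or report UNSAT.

X=0, W=0, Z=1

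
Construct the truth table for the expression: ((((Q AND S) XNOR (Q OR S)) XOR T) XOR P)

T | S | Q | P | Output
----------------------
0 | 0 | 0 | 0 | 1
0 | 0 | 0 | 1 | 0
0 | 0 | 1 | 0 | 0
0 | 0 | 1 | 1 | 1
0 | 1 | 0 | 0 | 0
0 | 1 | 0 | 1 | 1
0 | 1 | 1 | 0 | 1
0 | 1 | 1 | 1 | 0
1 | 0 | 0 | 0 | 0
1 | 0 | 0 | 1 | 1
1 | 0 | 1 | 0 | 1
1 | 0 | 1 | 1 | 0
1 | 1 | 0 | 0 | 1
1 | 1 | 0 | 1 | 0
1 | 1 | 1 | 0 | 0
1 | 1 | 1 | 1 | 1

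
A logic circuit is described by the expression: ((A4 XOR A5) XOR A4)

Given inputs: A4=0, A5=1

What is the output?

Substituting: ((0 XOR 1) XOR 0)
= 1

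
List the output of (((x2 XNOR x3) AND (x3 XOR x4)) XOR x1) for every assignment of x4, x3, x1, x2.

x4 | x3 | x1 | x2 | Output
--------------------------
0 | 0 | 0 | 0 | 0
0 | 0 | 0 | 1 | 0
0 | 0 | 1 | 0 | 1
0 | 0 | 1 | 1 | 1
0 | 1 | 0 | 0 | 0
0 | 1 | 0 | 1 | 1
0 | 1 | 1 | 0 | 1
0 | 1 | 1 | 1 | 0
1 | 0 | 0 | 0 | 1
1 | 0 | 0 | 1 | 0
1 | 0 | 1 | 0 | 0
1 | 0 | 1 | 1 | 1
1 | 1 | 0 | 0 | 0
1 | 1 | 0 | 1 | 0
1 | 1 | 1 | 0 | 1
1 | 1 | 1 | 1 | 1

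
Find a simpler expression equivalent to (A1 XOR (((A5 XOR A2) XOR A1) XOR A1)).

By XOR self-cancellation ((E XOR v) XOR v = E):
= ((A5 XOR A2) XOR A1)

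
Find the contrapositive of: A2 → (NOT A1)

Contrapositive: A1 → NOT A2
Note: A statement and its contrapositive are logically equivalent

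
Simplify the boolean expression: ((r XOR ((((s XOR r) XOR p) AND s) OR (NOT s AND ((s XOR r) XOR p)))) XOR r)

By XOR self-cancellation ((E XOR v) XOR v = E) then distribution ((E AND v) OR (E AND NOT v) = E):
= ((s XOR r) XOR p)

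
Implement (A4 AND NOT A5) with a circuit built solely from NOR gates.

((A4 NOR A4) NOR ((A5 NOR A5) NOR (A5 NOR A5)))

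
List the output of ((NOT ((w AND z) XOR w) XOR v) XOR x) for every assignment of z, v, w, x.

z | v | w | x | Output
----------------------
0 | 0 | 0 | 0 | 1
0 | 0 | 0 | 1 | 0
0 | 0 | 1 | 0 | 0
0 | 0 | 1 | 1 | 1
0 | 1 | 0 | 0 | 0
0 | 1 | 0 | 1 | 1
0 | 1 | 1 | 0 | 1
0 | 1 | 1 | 1 | 0
1 | 0 | 0 | 0 | 1
1 | 0 | 0 | 1 | 0
1 | 0 | 1 | 0 | 1
1 | 0 | 1 | 1 | 0
1 | 1 | 0 | 0 | 0
1 | 1 | 0 | 1 | 1
1 | 1 | 1 | 0 | 0
1 | 1 | 1 | 1 | 1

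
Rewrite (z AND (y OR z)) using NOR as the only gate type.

((z NOR z) NOR (((y NOR z) NOR (y NOR z)) NOR ((y NOR z) NOR (y NOR z))))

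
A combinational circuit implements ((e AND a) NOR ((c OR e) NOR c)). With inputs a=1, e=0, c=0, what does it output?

Substituting: ((0 AND 1) NOR ((0 OR 0) NOR 0))
= 0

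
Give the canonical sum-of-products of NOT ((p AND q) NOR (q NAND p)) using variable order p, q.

Σm(0, 1, 2, 3) = (NOT p AND NOT q) OR (NOT p AND q) OR (p AND NOT q) OR (p AND q)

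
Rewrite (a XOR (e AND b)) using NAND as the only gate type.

((a NAND (a NAND ((e NAND b) NAND (e NAND b)))) NAND (((e NAND b) NAND (e NAND b)) NAND (a NAND ((e NAND b) NAND (e NAND b)))))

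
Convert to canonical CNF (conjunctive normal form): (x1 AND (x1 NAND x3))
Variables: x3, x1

(x3 OR x1) AND (NOT x3 OR x1) AND (NOT x3 OR NOT x1)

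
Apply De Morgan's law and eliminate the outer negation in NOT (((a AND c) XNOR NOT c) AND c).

NOT ((a AND c) XNOR NOT c) OR NOT c
De Morgan's: NOT(AND of terms) = OR of negations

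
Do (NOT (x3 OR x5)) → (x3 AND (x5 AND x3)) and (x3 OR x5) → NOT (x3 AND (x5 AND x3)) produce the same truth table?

No, Inverse is not equivalent to original (counterexample: x3=0, x5=0)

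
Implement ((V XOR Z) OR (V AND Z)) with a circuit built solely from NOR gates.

((((((V NOR Z) NOR (V NOR Z)) NOR ((V NOR Z) NOR (V NOR Z))) NOR ((((V NOR V) NOR (Z NOR Z)) NOR ((V NOR V) NOR (Z NOR Z))) NOR (((V NOR V) NOR (Z NOR Z)) NOR ((V NOR V) NOR (Z NOR Z))))) NOR ((V NOR V) NOR (Z NOR Z))) NOR (((((V NOR Z) NOR (V NOR Z)) NOR ((V NOR Z) NOR (V NOR Z))) NOR ((((V NOR V) NOR (Z NOR Z)) NOR ((V NOR V) NOR (Z NOR Z))) NOR (((V NOR V) NOR (Z NOR Z)) NOR ((V NOR V) NOR (Z NOR Z))))) NOR ((V NOR V) NOR (Z NOR Z))))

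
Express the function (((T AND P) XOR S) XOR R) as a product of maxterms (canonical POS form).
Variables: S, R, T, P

ΠM(0, 1, 2, 7, 11, 12, 13, 14) = (S OR R OR T OR P) AND (S OR R OR T OR NOT P) AND (S OR R OR NOT T OR P) AND (S OR NOT R OR NOT T OR NOT P) AND (NOT S OR R OR NOT T OR NOT P) AND (NOT S OR NOT R OR T OR P) AND (NOT S OR NOT R OR T OR NOT P) AND (NOT S OR NOT R OR NOT T OR P)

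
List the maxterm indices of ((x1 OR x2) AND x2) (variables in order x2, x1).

ΠM(0, 1) = (x2 OR x1) AND (x2 OR NOT x1)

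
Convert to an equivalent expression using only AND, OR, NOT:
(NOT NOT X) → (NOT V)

NOT X OR (NOT V)
(Implication elimination: A → B = NOT A OR B)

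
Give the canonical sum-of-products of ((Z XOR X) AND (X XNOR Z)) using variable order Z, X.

Σm() = FALSE (no minterms)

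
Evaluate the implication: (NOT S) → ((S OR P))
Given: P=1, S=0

Antecedent (NOT S) = 1; consequent ((S OR P)) = 1.
1 → 1 = 1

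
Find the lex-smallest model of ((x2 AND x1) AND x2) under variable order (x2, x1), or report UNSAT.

x2=1, x1=1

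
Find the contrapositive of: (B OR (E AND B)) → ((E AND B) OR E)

Contrapositive: NOT ((E AND B) OR E) → NOT (B OR (E AND B))
Note: A statement and its contrapositive are logically equivalent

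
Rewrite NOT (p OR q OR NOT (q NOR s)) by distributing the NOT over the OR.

NOT p AND NOT q AND (q NOR s)
De Morgan's: NOT(OR of terms) = AND of negations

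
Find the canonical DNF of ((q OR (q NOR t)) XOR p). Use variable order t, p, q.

(NOT t AND NOT p AND NOT q) OR (NOT t AND NOT p AND q) OR (t AND NOT p AND q) OR (t AND p AND NOT q)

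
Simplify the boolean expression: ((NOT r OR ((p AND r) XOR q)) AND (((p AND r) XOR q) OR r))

By distribution ((E OR v) AND (E OR NOT v) = E):
= ((p AND r) XOR q)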